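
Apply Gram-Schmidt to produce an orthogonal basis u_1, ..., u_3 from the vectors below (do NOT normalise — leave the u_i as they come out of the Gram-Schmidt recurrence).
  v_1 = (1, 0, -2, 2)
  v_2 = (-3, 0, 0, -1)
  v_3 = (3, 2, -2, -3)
Orthogonal basis:
  u_1 = (1, 0, -2, 2)
  u_2 = (-22/9, 0, -10/9, 1/9)
  u_3 = (68/65, 2, -34/13, -204/65)

Apply the Gram-Schmidt recurrence
  u_1 = v_1
  u_i = v_i − Σ_{j<i} ((v_i · u_j) / (u_j · u_j)) · u_j.

Step by step this gives:
  u_1 = (1, 0, -2, 2)
  u_2 = (-22/9, 0, -10/9, 1/9)
  u_3 = (68/65, 2, -34/13, -204/65)

Orthogonality check:
  u_2 · u_1 = 0 (should be 0)
  u_3 · u_1 = 0 (should be 0)
  u_3 · u_2 = 0 (should be 0)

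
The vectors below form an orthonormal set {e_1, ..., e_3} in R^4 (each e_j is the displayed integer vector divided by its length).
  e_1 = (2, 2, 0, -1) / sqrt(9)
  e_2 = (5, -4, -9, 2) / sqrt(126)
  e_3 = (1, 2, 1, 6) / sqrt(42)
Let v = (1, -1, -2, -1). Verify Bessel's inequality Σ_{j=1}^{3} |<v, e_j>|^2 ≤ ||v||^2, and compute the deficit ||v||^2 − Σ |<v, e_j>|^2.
Σ |<v, e_j>|^2 = 7; ||v||^2 = 7; deficit = 0

Write each e_j = u_j / sqrt(<u_j, u_j>) where u_j is the displayed integer vector. Then <v, e_j> = <v, u_j> / sqrt(<u_j, u_j>), so |<v, e_j>|^2 = <v, u_j>^2 / <u_j, u_j>.
Coefficients: <v, e_1> = 1/sqrt(9), <v, e_2> = 25/sqrt(126), <v, e_3> = -9/sqrt(42).
Square and sum: Σ |<v, e_j>|^2 = 7.
Compute ||v||^2 = v·v = 7.
Deficit = 7 − 7 = 0 ≥ 0, confirming Bessel's inequality. (The deficit equals ||v − Σ <v,e_j> e_j||^2, the squared distance from v to span{e_j}.)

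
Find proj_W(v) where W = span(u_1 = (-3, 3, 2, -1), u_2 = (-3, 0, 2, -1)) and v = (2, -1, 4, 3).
proj_W(v) = (3/14, -1, -1/7, 1/14)

Set up U = [u_1 | ... | u_2] ∈ R^(4×2). The projector onto W = col(U) is P = U (U^T U)^(-1) U^T.
Compute U^T U =
  [23, 14]
  [14, 14],
and U^T v = (-4, -1).
Solve U^T U · c = U^T v for the coefficients: c = (-1/3, 11/42). The projection is proj_W(v) = U c.
Check: (v - proj_W(v)) · u_1 = 0  (should be 0).
Check: (v - proj_W(v)) · u_2 = 0  (should be 0).
Result: proj_W(v) = (3/14, -1, -1/7, 1/14).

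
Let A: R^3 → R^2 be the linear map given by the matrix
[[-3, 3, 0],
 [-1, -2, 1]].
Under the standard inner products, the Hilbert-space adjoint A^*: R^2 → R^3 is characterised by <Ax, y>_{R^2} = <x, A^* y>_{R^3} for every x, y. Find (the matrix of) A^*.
A^* = A^T =
[[-3, -1],
 [3, -2],
 [0, 1]]

For real matrices with standard dot products, the defining identity <Ax, y> = <x, A^* y> gives (Ax)^T y = x^T (A^*) y, i.e. x^T A^T y = x^T (A^*) y. Since this holds for all x, y, we must have A^* = A^T. Therefore
A^* =
[[-3, -1],
 [3, -2],
 [0, 1]].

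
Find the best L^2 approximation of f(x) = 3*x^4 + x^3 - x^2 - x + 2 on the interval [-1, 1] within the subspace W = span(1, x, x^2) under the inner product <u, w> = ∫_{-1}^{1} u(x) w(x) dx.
g(x) = 11*x^2/7 - 2*x/5 + 61/35

The best approximation g ∈ W is the orthogonal projection of f onto W. Writing g = a_0 + a_1 x + a_2 x^2, the coefficients solve the normal equations G · a = b where
  G_{ij} = <φ_i, φ_j> and b_i = <f, φ_i>, with φ_0 = 1, φ_1 = x, φ_2 = x^2.
G =
  [2, 0, 2/3]
  [0, 2/3, 0]
  [2/3, 0, 2/5],
b = (68/15, -4/15, 188/105).
Solving gives a_0 = 61/35, a_1 = -2/5, a_2 = 11/7, so
  g(x) = 11*x^2/7 - 2*x/5 + 61/35.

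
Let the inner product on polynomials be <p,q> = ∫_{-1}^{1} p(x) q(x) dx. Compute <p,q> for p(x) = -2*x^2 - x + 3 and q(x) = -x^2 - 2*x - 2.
<p,q> = -46/5

Expand the product: p(x)·q(x) = 2*x^4 + 5*x^3 + 3*x^2 - 4*x - 6.
∫_{-1}^{1} of each monomial x^k gives [2/(k+1) if k even, 0 if k odd]. Integrating term-by-term (or equivalently evaluating the antiderivative F(x) = 2*x^5/5 + 5*x^4/4 + x^3 - 2*x^2 - 6*x at the endpoints):
  F(1) − F(−1) = -107/20 − (77/20) = -46/5.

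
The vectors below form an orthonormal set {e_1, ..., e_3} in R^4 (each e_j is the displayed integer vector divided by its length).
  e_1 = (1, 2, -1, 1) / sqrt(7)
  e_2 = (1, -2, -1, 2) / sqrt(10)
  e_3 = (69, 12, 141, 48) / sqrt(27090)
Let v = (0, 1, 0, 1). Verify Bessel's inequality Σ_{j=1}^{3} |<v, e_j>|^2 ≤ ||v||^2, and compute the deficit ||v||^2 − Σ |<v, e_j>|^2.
Σ |<v, e_j>|^2 = 61/43; ||v||^2 = 2; deficit = 25/43

Write each e_j = u_j / sqrt(<u_j, u_j>) where u_j is the displayed integer vector. Then <v, e_j> = <v, u_j> / sqrt(<u_j, u_j>), so |<v, e_j>|^2 = <v, u_j>^2 / <u_j, u_j>.
Coefficients: <v, e_1> = 3/sqrt(7), <v, e_2> = 0/sqrt(10), <v, e_3> = 60/sqrt(27090).
Square and sum: Σ |<v, e_j>|^2 = 61/43.
Compute ||v||^2 = v·v = 2.
Deficit = 2 − 61/43 = 25/43 ≥ 0, confirming Bessel's inequality. (The deficit equals ||v − Σ <v,e_j> e_j||^2, the squared distance from v to span{e_j}.)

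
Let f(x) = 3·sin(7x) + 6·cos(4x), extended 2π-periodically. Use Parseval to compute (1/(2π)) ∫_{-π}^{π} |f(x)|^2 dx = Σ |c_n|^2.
Σ |c_n|^2 = 45/2

Expand |f|^2 and use orthogonality of {sin(nx), cos(mx)} on [-π, π]:
  ∫_{-π}^{π} sin(nx)^2 dx = π, ∫ cos(mx)^2 dx = π, and cross terms integrate to 0.
So ∫_{-π}^{π} f(x)^2 dx = 3^2 · π + 6^2 · π = (9 + 36)π.
Divide by 2π: (9 + 36)/2 = 45/2.
By Parseval, this equals Σ |c_n|^2.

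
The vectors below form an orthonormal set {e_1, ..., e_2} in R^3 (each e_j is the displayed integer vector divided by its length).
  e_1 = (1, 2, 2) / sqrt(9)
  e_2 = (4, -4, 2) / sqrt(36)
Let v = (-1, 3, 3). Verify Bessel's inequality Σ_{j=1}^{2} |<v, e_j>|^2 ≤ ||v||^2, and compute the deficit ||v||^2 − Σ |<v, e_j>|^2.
Σ |<v, e_j>|^2 = 146/9; ||v||^2 = 19; deficit = 25/9

Write each e_j = u_j / sqrt(<u_j, u_j>) where u_j is the displayed integer vector. Then <v, e_j> = <v, u_j> / sqrt(<u_j, u_j>), so |<v, e_j>|^2 = <v, u_j>^2 / <u_j, u_j>.
Coefficients: <v, e_1> = 11/sqrt(9), <v, e_2> = -10/sqrt(36).
Square and sum: Σ |<v, e_j>|^2 = 146/9.
Compute ||v||^2 = v·v = 19.
Deficit = 19 − 146/9 = 25/9 ≥ 0, confirming Bessel's inequality. (The deficit equals ||v − Σ <v,e_j> e_j||^2, the squared distance from v to span{e_j}.)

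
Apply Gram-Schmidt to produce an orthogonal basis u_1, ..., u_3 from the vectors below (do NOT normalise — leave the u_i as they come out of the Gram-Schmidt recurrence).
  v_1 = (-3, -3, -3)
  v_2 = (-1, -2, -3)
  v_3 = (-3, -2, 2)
Orthogonal basis:
  u_1 = (-3, -3, -3)
  u_2 = (1, 0, -1)
  u_3 = (1/2, -1, 1/2)

Apply the Gram-Schmidt recurrence
  u_1 = v_1
  u_i = v_i − Σ_{j<i} ((v_i · u_j) / (u_j · u_j)) · u_j.

Step by step this gives:
  u_1 = (-3, -3, -3)
  u_2 = (1, 0, -1)
  u_3 = (1/2, -1, 1/2)

Orthogonality check:
  u_2 · u_1 = 0 (should be 0)
  u_3 · u_1 = 0 (should be 0)
  u_3 · u_2 = 0 (should be 0)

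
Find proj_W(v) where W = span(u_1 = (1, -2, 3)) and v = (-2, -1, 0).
proj_W(v) = (0, 0, 0)

Set up U = [u_1 | ... | u_1] ∈ R^(3×1). The projector onto W = col(U) is P = U (U^T U)^(-1) U^T.
Compute U^T U =
  [14],
and U^T v = (0).
Solve U^T U · c = U^T v for the coefficients: c = (0). The projection is proj_W(v) = U c.
Check: (v - proj_W(v)) · u_1 = 0  (should be 0).
Result: proj_W(v) = (0, 0, 0).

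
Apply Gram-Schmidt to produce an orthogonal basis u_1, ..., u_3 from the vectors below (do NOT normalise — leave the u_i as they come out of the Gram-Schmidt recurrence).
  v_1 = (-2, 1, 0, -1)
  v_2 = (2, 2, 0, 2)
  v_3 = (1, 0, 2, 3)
Orthogonal basis:
  u_1 = (-2, 1, 0, -1)
  u_2 = (2/3, 8/3, 0, 4/3)
  u_3 = (-1, -1/2, 2, 3/2)

Apply the Gram-Schmidt recurrence
  u_1 = v_1
  u_i = v_i − Σ_{j<i} ((v_i · u_j) / (u_j · u_j)) · u_j.

Step by step this gives:
  u_1 = (-2, 1, 0, -1)
  u_2 = (2/3, 8/3, 0, 4/3)
  u_3 = (-1, -1/2, 2, 3/2)

Orthogonality check:
  u_2 · u_1 = 0 (should be 0)
  u_3 · u_1 = 0 (should be 0)
  u_3 · u_2 = 0 (should be 0)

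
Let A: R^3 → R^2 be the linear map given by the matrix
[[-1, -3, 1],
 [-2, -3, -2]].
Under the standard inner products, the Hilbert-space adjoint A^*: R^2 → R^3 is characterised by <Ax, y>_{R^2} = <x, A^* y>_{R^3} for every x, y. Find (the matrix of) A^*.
A^* = A^T =
[[-1, -2],
 [-3, -3],
 [1, -2]]

For real matrices with standard dot products, the defining identity <Ax, y> = <x, A^* y> gives (Ax)^T y = x^T (A^*) y, i.e. x^T A^T y = x^T (A^*) y. Since this holds for all x, y, we must have A^* = A^T. Therefore
A^* =
[[-1, -2],
 [-3, -3],
 [1, -2]].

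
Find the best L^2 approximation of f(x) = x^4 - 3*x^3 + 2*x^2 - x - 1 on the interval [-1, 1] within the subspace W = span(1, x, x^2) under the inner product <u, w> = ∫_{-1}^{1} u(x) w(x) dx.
g(x) = 20*x^2/7 - 14*x/5 - 38/35

The best approximation g ∈ W is the orthogonal projection of f onto W. Writing g = a_0 + a_1 x + a_2 x^2, the coefficients solve the normal equations G · a = b where
  G_{ij} = <φ_i, φ_j> and b_i = <f, φ_i>, with φ_0 = 1, φ_1 = x, φ_2 = x^2.
G =
  [2, 0, 2/3]
  [0, 2/3, 0]
  [2/3, 0, 2/5],
b = (-4/15, -28/15, 44/105).
Solving gives a_0 = -38/35, a_1 = -14/5, a_2 = 20/7, so
  g(x) = 20*x^2/7 - 14*x/5 - 38/35.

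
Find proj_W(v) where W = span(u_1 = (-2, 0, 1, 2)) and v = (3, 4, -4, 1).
proj_W(v) = (16/9, 0, -8/9, -16/9)

Set up U = [u_1 | ... | u_1] ∈ R^(4×1). The projector onto W = col(U) is P = U (U^T U)^(-1) U^T.
Compute U^T U =
  [9],
and U^T v = (-8).
Solve U^T U · c = U^T v for the coefficients: c = (-8/9). The projection is proj_W(v) = U c.
Check: (v - proj_W(v)) · u_1 = 0  (should be 0).
Result: proj_W(v) = (16/9, 0, -8/9, -16/9).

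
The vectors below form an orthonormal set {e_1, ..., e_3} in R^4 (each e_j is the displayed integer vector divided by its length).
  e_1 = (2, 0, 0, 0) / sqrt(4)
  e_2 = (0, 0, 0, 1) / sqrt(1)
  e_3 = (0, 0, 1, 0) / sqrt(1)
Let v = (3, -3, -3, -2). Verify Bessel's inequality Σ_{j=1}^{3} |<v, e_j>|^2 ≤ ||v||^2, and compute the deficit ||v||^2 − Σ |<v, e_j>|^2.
Σ |<v, e_j>|^2 = 22; ||v||^2 = 31; deficit = 9

Write each e_j = u_j / sqrt(<u_j, u_j>) where u_j is the displayed integer vector. Then <v, e_j> = <v, u_j> / sqrt(<u_j, u_j>), so |<v, e_j>|^2 = <v, u_j>^2 / <u_j, u_j>.
Coefficients: <v, e_1> = 6/sqrt(4), <v, e_2> = -2/sqrt(1), <v, e_3> = -3/sqrt(1).
Square and sum: Σ |<v, e_j>|^2 = 22.
Compute ||v||^2 = v·v = 31.
Deficit = 31 − 22 = 9 ≥ 0, confirming Bessel's inequality. (The deficit equals ||v − Σ <v,e_j> e_j||^2, the squared distance from v to span{e_j}.)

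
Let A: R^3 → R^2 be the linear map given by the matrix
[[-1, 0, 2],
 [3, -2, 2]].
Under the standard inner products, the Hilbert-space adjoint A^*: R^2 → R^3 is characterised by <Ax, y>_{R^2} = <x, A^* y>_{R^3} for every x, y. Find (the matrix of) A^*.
A^* = A^T =
[[-1, 3],
 [0, -2],
 [2, 2]]

For real matrices with standard dot products, the defining identity <Ax, y> = <x, A^* y> gives (Ax)^T y = x^T (A^*) y, i.e. x^T A^T y = x^T (A^*) y. Since this holds for all x, y, we must have A^* = A^T. Therefore
A^* =
[[-1, 3],
 [0, -2],
 [2, 2]].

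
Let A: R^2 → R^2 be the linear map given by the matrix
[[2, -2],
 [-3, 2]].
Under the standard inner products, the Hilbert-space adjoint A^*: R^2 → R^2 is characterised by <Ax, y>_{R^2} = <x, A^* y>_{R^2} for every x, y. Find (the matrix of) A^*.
A^* = A^T =
[[2, -3],
 [-2, 2]]

For real matrices with standard dot products, the defining identity <Ax, y> = <x, A^* y> gives (Ax)^T y = x^T (A^*) y, i.e. x^T A^T y = x^T (A^*) y. Since this holds for all x, y, we must have A^* = A^T. Therefore
A^* =
[[2, -3],
 [-2, 2]].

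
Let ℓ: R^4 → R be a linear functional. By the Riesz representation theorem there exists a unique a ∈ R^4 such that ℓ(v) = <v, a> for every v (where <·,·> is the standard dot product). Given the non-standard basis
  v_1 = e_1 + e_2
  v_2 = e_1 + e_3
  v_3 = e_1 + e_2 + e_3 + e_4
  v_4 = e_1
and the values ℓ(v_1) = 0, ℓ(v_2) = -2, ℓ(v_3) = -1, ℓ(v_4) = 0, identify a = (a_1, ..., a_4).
a = (0, 0, -2, 1)

Write a = (a_1, ..., a_4) in the standard basis. For each basis vector v_i, ℓ(v_i) = <v_i, a> is a linear equation in the a_j's. Collect the n equations into a matrix system V a = ℓ, where row i of V is v_i (expressed in the standard basis). Since V is invertible (lower-triangular with 1s on the diagonal, up to permutation), solve by back-substitution:
  V =
[[1, 1, 0, 0],
 [1, 0, 1, 0],
 [1, 1, 1, 1],
 [1, 0, 0, 0]]
  V a = (0, -2, -1, 0)
Solving gives a = (0, 0, -2, 1).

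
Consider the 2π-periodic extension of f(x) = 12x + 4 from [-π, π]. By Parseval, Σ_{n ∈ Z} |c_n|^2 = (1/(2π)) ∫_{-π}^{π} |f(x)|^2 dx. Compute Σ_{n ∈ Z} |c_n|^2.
Σ |c_n|^2 = 48π^2 + 16

Expand and integrate term by term over [-π, π]:
  ∫ (12x)^2 dx = 144·(2π^3/3); ∫ 2·12·(4)·x dx = 0 (odd integrand); ∫ 4^2 dx = 16·2π.
So (1/(2π)) ∫_{-π}^{π} (12x + 4)^2 dx = 144π^2/3 + 16 = 48π^2 + 16.
Parseval ⇒ Σ |c_n|^2 = 48π^2 + 16.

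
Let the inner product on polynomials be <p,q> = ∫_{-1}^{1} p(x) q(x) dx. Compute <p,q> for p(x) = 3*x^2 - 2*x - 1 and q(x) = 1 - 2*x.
<p,q> = 8/3

Expand the product: p(x)·q(x) = -6*x^3 + 7*x^2 - 1.
∫_{-1}^{1} of each monomial x^k gives [2/(k+1) if k even, 0 if k odd]. Integrating term-by-term (or equivalently evaluating the antiderivative F(x) = -3*x^4/2 + 7*x^3/3 - x at the endpoints):
  F(1) − F(−1) = -1/6 − (-17/6) = 8/3.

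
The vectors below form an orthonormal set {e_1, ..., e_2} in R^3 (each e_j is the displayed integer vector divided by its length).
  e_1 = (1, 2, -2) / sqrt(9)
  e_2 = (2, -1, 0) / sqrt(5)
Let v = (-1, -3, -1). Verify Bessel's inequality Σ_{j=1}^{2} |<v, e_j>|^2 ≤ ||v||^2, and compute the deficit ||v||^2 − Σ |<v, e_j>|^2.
Σ |<v, e_j>|^2 = 134/45; ||v||^2 = 11; deficit = 361/45

Write each e_j = u_j / sqrt(<u_j, u_j>) where u_j is the displayed integer vector. Then <v, e_j> = <v, u_j> / sqrt(<u_j, u_j>), so |<v, e_j>|^2 = <v, u_j>^2 / <u_j, u_j>.
Coefficients: <v, e_1> = -5/sqrt(9), <v, e_2> = 1/sqrt(5).
Square and sum: Σ |<v, e_j>|^2 = 134/45.
Compute ||v||^2 = v·v = 11.
Deficit = 11 − 134/45 = 361/45 ≥ 0, confirming Bessel's inequality. (The deficit equals ||v − Σ <v,e_j> e_j||^2, the squared distance from v to span{e_j}.)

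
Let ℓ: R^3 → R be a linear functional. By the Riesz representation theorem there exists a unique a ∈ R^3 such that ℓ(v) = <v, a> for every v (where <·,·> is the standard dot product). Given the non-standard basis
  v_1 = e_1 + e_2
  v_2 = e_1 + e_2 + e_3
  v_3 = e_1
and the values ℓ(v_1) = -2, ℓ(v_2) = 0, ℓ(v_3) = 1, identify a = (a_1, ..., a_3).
a = (1, -3, 2)

Write a = (a_1, ..., a_3) in the standard basis. For each basis vector v_i, ℓ(v_i) = <v_i, a> is a linear equation in the a_j's. Collect the n equations into a matrix system V a = ℓ, where row i of V is v_i (expressed in the standard basis). Since V is invertible (lower-triangular with 1s on the diagonal, up to permutation), solve by back-substitution:
  V =
[[1, 1, 0],
 [1, 1, 1],
 [1, 0, 0]]
  V a = (-2, 0, 1)
Solving gives a = (1, -3, 2).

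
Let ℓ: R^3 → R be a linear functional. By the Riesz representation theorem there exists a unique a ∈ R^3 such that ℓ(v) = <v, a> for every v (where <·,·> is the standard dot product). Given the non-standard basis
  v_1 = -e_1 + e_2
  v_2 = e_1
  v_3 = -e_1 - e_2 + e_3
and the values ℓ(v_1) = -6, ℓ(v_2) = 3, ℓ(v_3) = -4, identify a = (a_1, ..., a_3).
a = (3, -3, -4)

Write a = (a_1, ..., a_3) in the standard basis. For each basis vector v_i, ℓ(v_i) = <v_i, a> is a linear equation in the a_j's. Collect the n equations into a matrix system V a = ℓ, where row i of V is v_i (expressed in the standard basis). Since V is invertible (lower-triangular with 1s on the diagonal, up to permutation), solve by back-substitution:
  V =
[[-1, 1, 0],
 [1, 0, 0],
 [-1, -1, 1]]
  V a = (-6, 3, -4)
Solving gives a = (3, -3, -4).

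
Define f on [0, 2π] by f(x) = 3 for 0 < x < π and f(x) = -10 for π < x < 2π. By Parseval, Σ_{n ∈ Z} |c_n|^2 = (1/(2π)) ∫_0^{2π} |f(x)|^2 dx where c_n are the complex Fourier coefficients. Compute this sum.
Σ |c_n|^2 = 109/2

Parseval equates the L^2 energy of f (normalised by 1/(2π)) with the ℓ^2 sum of its Fourier coefficients: (1/(2π)) ∫_0^{2π} |f|^2 = Σ |c_n|^2.
Compute the left side: (1/(2π)) [∫_0^π 3^2 dx + ∫_π^{2π} (-10)^2 dx] = (1/(2π)) · (9π + 100π) = (9 + 100)/2 = 109/2.
So Σ_{n ∈ Z} |c_n|^2 = 109/2.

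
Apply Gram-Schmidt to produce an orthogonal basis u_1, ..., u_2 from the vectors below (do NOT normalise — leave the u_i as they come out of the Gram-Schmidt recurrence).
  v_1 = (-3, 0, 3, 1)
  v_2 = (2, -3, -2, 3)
Orthogonal basis:
  u_1 = (-3, 0, 3, 1)
  u_2 = (11/19, -3, -11/19, 66/19)

Apply the Gram-Schmidt recurrence
  u_1 = v_1
  u_i = v_i − Σ_{j<i} ((v_i · u_j) / (u_j · u_j)) · u_j.

Step by step this gives:
  u_1 = (-3, 0, 3, 1)
  u_2 = (11/19, -3, -11/19, 66/19)

Orthogonality check:
  u_2 · u_1 = 0 (should be 0)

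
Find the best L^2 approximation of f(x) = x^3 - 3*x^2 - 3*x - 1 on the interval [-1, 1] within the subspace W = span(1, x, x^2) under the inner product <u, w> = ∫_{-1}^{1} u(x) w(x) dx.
g(x) = -3*x^2 - 12*x/5 - 1

The best approximation g ∈ W is the orthogonal projection of f onto W. Writing g = a_0 + a_1 x + a_2 x^2, the coefficients solve the normal equations G · a = b where
  G_{ij} = <φ_i, φ_j> and b_i = <f, φ_i>, with φ_0 = 1, φ_1 = x, φ_2 = x^2.
G =
  [2, 0, 2/3]
  [0, 2/3, 0]
  [2/3, 0, 2/5],
b = (-4, -8/5, -28/15).
Solving gives a_0 = -1, a_1 = -12/5, a_2 = -3, so
  g(x) = -3*x^2 - 12*x/5 - 1.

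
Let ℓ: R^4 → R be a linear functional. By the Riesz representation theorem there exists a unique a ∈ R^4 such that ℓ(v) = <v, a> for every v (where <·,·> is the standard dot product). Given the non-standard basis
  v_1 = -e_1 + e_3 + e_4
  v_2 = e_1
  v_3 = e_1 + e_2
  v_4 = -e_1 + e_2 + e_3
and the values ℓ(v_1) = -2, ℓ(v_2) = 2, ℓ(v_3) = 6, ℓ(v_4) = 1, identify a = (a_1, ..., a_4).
a = (2, 4, -1, 1)

Write a = (a_1, ..., a_4) in the standard basis. For each basis vector v_i, ℓ(v_i) = <v_i, a> is a linear equation in the a_j's. Collect the n equations into a matrix system V a = ℓ, where row i of V is v_i (expressed in the standard basis). Since V is invertible (lower-triangular with 1s on the diagonal, up to permutation), solve by back-substitution:
  V =
[[-1, 0, 1, 1],
 [1, 0, 0, 0],
 [1, 1, 0, 0],
 [-1, 1, 1, 0]]
  V a = (-2, 2, 6, 1)
Solving gives a = (2, 4, -1, 1).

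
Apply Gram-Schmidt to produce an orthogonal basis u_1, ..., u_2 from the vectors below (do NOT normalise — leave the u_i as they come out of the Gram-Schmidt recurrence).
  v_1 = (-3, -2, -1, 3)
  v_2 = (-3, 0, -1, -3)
Orthogonal basis:
  u_1 = (-3, -2, -1, 3)
  u_2 = (-66/23, 2/23, -22/23, -72/23)

Apply the Gram-Schmidt recurrence
  u_1 = v_1
  u_i = v_i − Σ_{j<i} ((v_i · u_j) / (u_j · u_j)) · u_j.

Step by step this gives:
  u_1 = (-3, -2, -1, 3)
  u_2 = (-66/23, 2/23, -22/23, -72/23)

Orthogonality check:
  u_2 · u_1 = 0 (should be 0)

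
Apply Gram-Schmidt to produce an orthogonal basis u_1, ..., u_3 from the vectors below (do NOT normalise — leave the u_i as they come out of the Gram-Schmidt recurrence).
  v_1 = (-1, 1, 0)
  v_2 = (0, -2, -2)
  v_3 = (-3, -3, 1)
Orthogonal basis:
  u_1 = (-1, 1, 0)
  u_2 = (-1, -1, -2)
  u_3 = (-7/3, -7/3, 7/3)

Apply the Gram-Schmidt recurrence
  u_1 = v_1
  u_i = v_i − Σ_{j<i} ((v_i · u_j) / (u_j · u_j)) · u_j.

Step by step this gives:
  u_1 = (-1, 1, 0)
  u_2 = (-1, -1, -2)
  u_3 = (-7/3, -7/3, 7/3)

Orthogonality check:
  u_2 · u_1 = 0 (should be 0)
  u_3 · u_1 = 0 (should be 0)
  u_3 · u_2 = 0 (should be 0)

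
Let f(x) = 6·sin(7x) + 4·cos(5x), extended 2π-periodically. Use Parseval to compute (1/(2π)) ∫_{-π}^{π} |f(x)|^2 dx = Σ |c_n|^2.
Σ |c_n|^2 = 26

Expand |f|^2 and use orthogonality of {sin(nx), cos(mx)} on [-π, π]:
  ∫_{-π}^{π} sin(nx)^2 dx = π, ∫ cos(mx)^2 dx = π, and cross terms integrate to 0.
So ∫_{-π}^{π} f(x)^2 dx = 6^2 · π + 4^2 · π = (36 + 16)π.
Divide by 2π: (36 + 16)/2 = 26.
By Parseval, this equals Σ |c_n|^2.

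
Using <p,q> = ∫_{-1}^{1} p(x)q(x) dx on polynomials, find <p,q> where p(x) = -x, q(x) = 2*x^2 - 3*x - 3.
<p,q> = 2

Expand the product: p(x)·q(x) = -2*x^3 + 3*x^2 + 3*x.
∫_{-1}^{1} of each monomial x^k gives [2/(k+1) if k even, 0 if k odd]. Integrating term-by-term (or equivalently evaluating the antiderivative F(x) = -x^4/2 + x^3 + 3*x^2/2 at the endpoints):
  F(1) − F(−1) = 2 − (0) = 2.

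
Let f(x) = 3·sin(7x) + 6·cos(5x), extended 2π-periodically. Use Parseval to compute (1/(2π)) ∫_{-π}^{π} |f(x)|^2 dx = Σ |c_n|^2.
Σ |c_n|^2 = 45/2

Expand |f|^2 and use orthogonality of {sin(nx), cos(mx)} on [-π, π]:
  ∫_{-π}^{π} sin(nx)^2 dx = π, ∫ cos(mx)^2 dx = π, and cross terms integrate to 0.
So ∫_{-π}^{π} f(x)^2 dx = 3^2 · π + 6^2 · π = (9 + 36)π.
Divide by 2π: (9 + 36)/2 = 45/2.
By Parseval, this equals Σ |c_n|^2.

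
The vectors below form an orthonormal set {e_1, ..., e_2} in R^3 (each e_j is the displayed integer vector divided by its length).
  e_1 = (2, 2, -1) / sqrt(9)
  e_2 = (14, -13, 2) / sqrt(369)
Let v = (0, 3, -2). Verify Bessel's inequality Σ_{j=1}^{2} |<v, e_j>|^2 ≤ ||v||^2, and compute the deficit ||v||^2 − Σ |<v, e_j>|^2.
Σ |<v, e_j>|^2 = 497/41; ||v||^2 = 13; deficit = 36/41

Write each e_j = u_j / sqrt(<u_j, u_j>) where u_j is the displayed integer vector. Then <v, e_j> = <v, u_j> / sqrt(<u_j, u_j>), so |<v, e_j>|^2 = <v, u_j>^2 / <u_j, u_j>.
Coefficients: <v, e_1> = 8/sqrt(9), <v, e_2> = -43/sqrt(369).
Square and sum: Σ |<v, e_j>|^2 = 497/41.
Compute ||v||^2 = v·v = 13.
Deficit = 13 − 497/41 = 36/41 ≥ 0, confirming Bessel's inequality. (The deficit equals ||v − Σ <v,e_j> e_j||^2, the squared distance from v to span{e_j}.)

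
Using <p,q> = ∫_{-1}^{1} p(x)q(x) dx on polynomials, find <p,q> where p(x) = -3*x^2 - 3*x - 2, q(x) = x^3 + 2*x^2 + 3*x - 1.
<p,q> = -94/15

Expand the product: p(x)·q(x) = -3*x^5 - 9*x^4 - 17*x^3 - 10*x^2 - 3*x + 2.
∫_{-1}^{1} of each monomial x^k gives [2/(k+1) if k even, 0 if k odd]. Integrating term-by-term (or equivalently evaluating the antiderivative F(x) = -x^6/2 - 9*x^5/5 - 17*x^4/4 - 10*x^3/3 - 3*x^2/2 + 2*x at the endpoints):
  F(1) − F(−1) = -563/60 − (-187/60) = -94/15.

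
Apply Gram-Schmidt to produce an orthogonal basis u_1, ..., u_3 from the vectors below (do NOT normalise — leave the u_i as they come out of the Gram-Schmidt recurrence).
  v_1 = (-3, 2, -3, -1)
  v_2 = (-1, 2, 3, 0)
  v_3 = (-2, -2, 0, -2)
Orthogonal basis:
  u_1 = (-3, 2, -3, -1)
  u_2 = (-29/23, 50/23, 63/23, -2/23)
  u_3 = (-259/159, -332/159, 45/53, -292/159)

Apply the Gram-Schmidt recurrence
  u_1 = v_1
  u_i = v_i − Σ_{j<i} ((v_i · u_j) / (u_j · u_j)) · u_j.

Step by step this gives:
  u_1 = (-3, 2, -3, -1)
  u_2 = (-29/23, 50/23, 63/23, -2/23)
  u_3 = (-259/159, -332/159, 45/53, -292/159)

Orthogonality check:
  u_2 · u_1 = 0 (should be 0)
  u_3 · u_1 = 0 (should be 0)
  u_3 · u_2 = 0 (should be 0)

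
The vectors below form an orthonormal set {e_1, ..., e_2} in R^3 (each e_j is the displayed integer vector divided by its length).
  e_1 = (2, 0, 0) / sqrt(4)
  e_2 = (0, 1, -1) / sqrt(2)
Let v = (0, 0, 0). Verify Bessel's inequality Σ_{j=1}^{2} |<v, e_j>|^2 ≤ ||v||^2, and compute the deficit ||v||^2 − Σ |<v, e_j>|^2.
Σ |<v, e_j>|^2 = 0; ||v||^2 = 0; deficit = 0

Write each e_j = u_j / sqrt(<u_j, u_j>) where u_j is the displayed integer vector. Then <v, e_j> = <v, u_j> / sqrt(<u_j, u_j>), so |<v, e_j>|^2 = <v, u_j>^2 / <u_j, u_j>.
Coefficients: <v, e_1> = 0/sqrt(4), <v, e_2> = 0/sqrt(2).
Square and sum: Σ |<v, e_j>|^2 = 0.
Compute ||v||^2 = v·v = 0.
Deficit = 0 − 0 = 0 ≥ 0, confirming Bessel's inequality. (The deficit equals ||v − Σ <v,e_j> e_j||^2, the squared distance from v to span{e_j}.)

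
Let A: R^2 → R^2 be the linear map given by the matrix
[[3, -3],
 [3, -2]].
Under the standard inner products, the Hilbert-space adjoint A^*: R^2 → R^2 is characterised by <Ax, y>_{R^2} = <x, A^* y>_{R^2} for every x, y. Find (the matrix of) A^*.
A^* = A^T =
[[3, 3],
 [-3, -2]]

For real matrices with standard dot products, the defining identity <Ax, y> = <x, A^* y> gives (Ax)^T y = x^T (A^*) y, i.e. x^T A^T y = x^T (A^*) y. Since this holds for all x, y, we must have A^* = A^T. Therefore
A^* =
[[3, 3],
 [-3, -2]].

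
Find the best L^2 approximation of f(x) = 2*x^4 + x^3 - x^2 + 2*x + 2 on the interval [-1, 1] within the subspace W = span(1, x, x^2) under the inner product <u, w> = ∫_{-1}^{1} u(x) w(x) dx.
g(x) = 5*x^2/7 + 13*x/5 + 64/35

The best approximation g ∈ W is the orthogonal projection of f onto W. Writing g = a_0 + a_1 x + a_2 x^2, the coefficients solve the normal equations G · a = b where
  G_{ij} = <φ_i, φ_j> and b_i = <f, φ_i>, with φ_0 = 1, φ_1 = x, φ_2 = x^2.
G =
  [2, 0, 2/3]
  [0, 2/3, 0]
  [2/3, 0, 2/5],
b = (62/15, 26/15, 158/105).
Solving gives a_0 = 64/35, a_1 = 13/5, a_2 = 5/7, so
  g(x) = 5*x^2/7 + 13*x/5 + 64/35.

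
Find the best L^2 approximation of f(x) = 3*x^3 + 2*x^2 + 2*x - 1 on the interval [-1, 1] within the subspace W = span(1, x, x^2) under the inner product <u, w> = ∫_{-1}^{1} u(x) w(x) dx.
g(x) = 2*x^2 + 19*x/5 - 1

The best approximation g ∈ W is the orthogonal projection of f onto W. Writing g = a_0 + a_1 x + a_2 x^2, the coefficients solve the normal equations G · a = b where
  G_{ij} = <φ_i, φ_j> and b_i = <f, φ_i>, with φ_0 = 1, φ_1 = x, φ_2 = x^2.
G =
  [2, 0, 2/3]
  [0, 2/3, 0]
  [2/3, 0, 2/5],
b = (-2/3, 38/15, 2/15).
Solving gives a_0 = -1, a_1 = 19/5, a_2 = 2, so
  g(x) = 2*x^2 + 19*x/5 - 1.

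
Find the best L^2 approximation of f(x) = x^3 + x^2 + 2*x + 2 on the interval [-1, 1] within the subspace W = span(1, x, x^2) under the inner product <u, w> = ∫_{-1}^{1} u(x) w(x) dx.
g(x) = x^2 + 13*x/5 + 2

The best approximation g ∈ W is the orthogonal projection of f onto W. Writing g = a_0 + a_1 x + a_2 x^2, the coefficients solve the normal equations G · a = b where
  G_{ij} = <φ_i, φ_j> and b_i = <f, φ_i>, with φ_0 = 1, φ_1 = x, φ_2 = x^2.
G =
  [2, 0, 2/3]
  [0, 2/3, 0]
  [2/3, 0, 2/5],
b = (14/3, 26/15, 26/15).
Solving gives a_0 = 2, a_1 = 13/5, a_2 = 1, so
  g(x) = x^2 + 13*x/5 + 2.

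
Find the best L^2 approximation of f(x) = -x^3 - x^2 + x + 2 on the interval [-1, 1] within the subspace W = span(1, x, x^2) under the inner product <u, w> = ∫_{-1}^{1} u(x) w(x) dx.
g(x) = -x^2 + 2*x/5 + 2

The best approximation g ∈ W is the orthogonal projection of f onto W. Writing g = a_0 + a_1 x + a_2 x^2, the coefficients solve the normal equations G · a = b where
  G_{ij} = <φ_i, φ_j> and b_i = <f, φ_i>, with φ_0 = 1, φ_1 = x, φ_2 = x^2.
G =
  [2, 0, 2/3]
  [0, 2/3, 0]
  [2/3, 0, 2/5],
b = (10/3, 4/15, 14/15).
Solving gives a_0 = 2, a_1 = 2/5, a_2 = -1, so
  g(x) = -x^2 + 2*x/5 + 2.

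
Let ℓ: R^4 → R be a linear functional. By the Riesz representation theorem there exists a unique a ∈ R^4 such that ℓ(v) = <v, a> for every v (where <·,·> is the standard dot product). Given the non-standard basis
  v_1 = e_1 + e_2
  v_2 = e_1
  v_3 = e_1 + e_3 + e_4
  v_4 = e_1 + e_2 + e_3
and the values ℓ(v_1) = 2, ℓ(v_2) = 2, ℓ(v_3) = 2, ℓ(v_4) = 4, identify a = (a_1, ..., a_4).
a = (2, 0, 2, -2)

Write a = (a_1, ..., a_4) in the standard basis. For each basis vector v_i, ℓ(v_i) = <v_i, a> is a linear equation in the a_j's. Collect the n equations into a matrix system V a = ℓ, where row i of V is v_i (expressed in the standard basis). Since V is invertible (lower-triangular with 1s on the diagonal, up to permutation), solve by back-substitution:
  V =
[[1, 1, 0, 0],
 [1, 0, 0, 0],
 [1, 0, 1, 1],
 [1, 1, 1, 0]]
  V a = (2, 2, 2, 4)
Solving gives a = (2, 0, 2, -2).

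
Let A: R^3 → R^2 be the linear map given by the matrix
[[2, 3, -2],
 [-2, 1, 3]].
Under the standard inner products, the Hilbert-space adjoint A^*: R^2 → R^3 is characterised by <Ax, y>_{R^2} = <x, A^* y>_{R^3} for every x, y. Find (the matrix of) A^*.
A^* = A^T =
[[2, -2],
 [3, 1],
 [-2, 3]]

For real matrices with standard dot products, the defining identity <Ax, y> = <x, A^* y> gives (Ax)^T y = x^T (A^*) y, i.e. x^T A^T y = x^T (A^*) y. Since this holds for all x, y, we must have A^* = A^T. Therefore
A^* =
[[2, -2],
 [3, 1],
 [-2, 3]].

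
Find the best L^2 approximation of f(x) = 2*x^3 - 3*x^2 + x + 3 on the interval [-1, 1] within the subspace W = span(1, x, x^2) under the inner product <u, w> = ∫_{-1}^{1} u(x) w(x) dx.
g(x) = -3*x^2 + 11*x/5 + 3

The best approximation g ∈ W is the orthogonal projection of f onto W. Writing g = a_0 + a_1 x + a_2 x^2, the coefficients solve the normal equations G · a = b where
  G_{ij} = <φ_i, φ_j> and b_i = <f, φ_i>, with φ_0 = 1, φ_1 = x, φ_2 = x^2.
G =
  [2, 0, 2/3]
  [0, 2/3, 0]
  [2/3, 0, 2/5],
b = (4, 22/15, 4/5).
Solving gives a_0 = 3, a_1 = 11/5, a_2 = -3, so
  g(x) = -3*x^2 + 11*x/5 + 3.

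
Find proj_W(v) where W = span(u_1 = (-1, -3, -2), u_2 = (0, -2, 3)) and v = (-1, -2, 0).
proj_W(v) = (-1/2, -55/26, -1/13)

Set up U = [u_1 | ... | u_2] ∈ R^(3×2). The projector onto W = col(U) is P = U (U^T U)^(-1) U^T.
Compute U^T U =
  [14, 0]
  [0, 13],
and U^T v = (7, 4).
Solve U^T U · c = U^T v for the coefficients: c = (1/2, 4/13). The projection is proj_W(v) = U c.
Check: (v - proj_W(v)) · u_1 = 0  (should be 0).
Check: (v - proj_W(v)) · u_2 = 0  (should be 0).
Result: proj_W(v) = (-1/2, -55/26, -1/13).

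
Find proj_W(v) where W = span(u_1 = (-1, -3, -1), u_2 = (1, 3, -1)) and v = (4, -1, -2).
proj_W(v) = (1/10, 3/10, -2)

Set up U = [u_1 | ... | u_2] ∈ R^(3×2). The projector onto W = col(U) is P = U (U^T U)^(-1) U^T.
Compute U^T U =
  [11, -9]
  [-9, 11],
and U^T v = (1, 3).
Solve U^T U · c = U^T v for the coefficients: c = (19/20, 21/20). The projection is proj_W(v) = U c.
Check: (v - proj_W(v)) · u_1 = 0  (should be 0).
Check: (v - proj_W(v)) · u_2 = 0  (should be 0).
Result: proj_W(v) = (1/10, 3/10, -2).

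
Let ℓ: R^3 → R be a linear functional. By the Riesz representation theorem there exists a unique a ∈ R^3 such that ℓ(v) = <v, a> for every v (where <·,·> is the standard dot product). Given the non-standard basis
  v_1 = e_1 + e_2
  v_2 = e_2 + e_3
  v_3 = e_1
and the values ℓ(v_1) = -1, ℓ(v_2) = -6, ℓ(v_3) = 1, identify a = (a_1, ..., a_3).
a = (1, -2, -4)

Write a = (a_1, ..., a_3) in the standard basis. For each basis vector v_i, ℓ(v_i) = <v_i, a> is a linear equation in the a_j's. Collect the n equations into a matrix system V a = ℓ, where row i of V is v_i (expressed in the standard basis). Since V is invertible (lower-triangular with 1s on the diagonal, up to permutation), solve by back-substitution:
  V =
[[1, 1, 0],
 [0, 1, 1],
 [1, 0, 0]]
  V a = (-1, -6, 1)
Solving gives a = (1, -2, -4).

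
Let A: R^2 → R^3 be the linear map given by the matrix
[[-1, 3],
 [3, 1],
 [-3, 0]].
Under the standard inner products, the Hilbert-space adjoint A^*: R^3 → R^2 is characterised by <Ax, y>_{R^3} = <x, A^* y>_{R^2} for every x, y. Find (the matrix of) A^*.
A^* = A^T =
[[-1, 3, -3],
 [3, 1, 0]]

For real matrices with standard dot products, the defining identity <Ax, y> = <x, A^* y> gives (Ax)^T y = x^T (A^*) y, i.e. x^T A^T y = x^T (A^*) y. Since this holds for all x, y, we must have A^* = A^T. Therefore
A^* =
[[-1, 3, -3],
 [3, 1, 0]].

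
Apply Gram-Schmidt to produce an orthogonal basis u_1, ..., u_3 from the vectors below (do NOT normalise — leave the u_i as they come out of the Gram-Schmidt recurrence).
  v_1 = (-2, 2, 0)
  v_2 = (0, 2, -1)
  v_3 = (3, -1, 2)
Orthogonal basis:
  u_1 = (-2, 2, 0)
  u_2 = (1, 1, -1)
  u_3 = (1, 1, 2)

Apply the Gram-Schmidt recurrence
  u_1 = v_1
  u_i = v_i − Σ_{j<i} ((v_i · u_j) / (u_j · u_j)) · u_j.

Step by step this gives:
  u_1 = (-2, 2, 0)
  u_2 = (1, 1, -1)
  u_3 = (1, 1, 2)

Orthogonality check:
  u_2 · u_1 = 0 (should be 0)
  u_3 · u_1 = 0 (should be 0)
  u_3 · u_2 = 0 (should be 0)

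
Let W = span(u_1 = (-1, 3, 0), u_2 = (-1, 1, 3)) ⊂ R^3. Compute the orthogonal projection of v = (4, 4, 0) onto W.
proj_W(v) = (-28/47, 116/47, -48/47)

Set up U = [u_1 | ... | u_2] ∈ R^(3×2). The projector onto W = col(U) is P = U (U^T U)^(-1) U^T.
Compute U^T U =
  [10, 4]
  [4, 11],
and U^T v = (8, 0).
Solve U^T U · c = U^T v for the coefficients: c = (44/47, -16/47). The projection is proj_W(v) = U c.
Check: (v - proj_W(v)) · u_1 = 0  (should be 0).
Check: (v - proj_W(v)) · u_2 = 0  (should be 0).
Result: proj_W(v) = (-28/47, 116/47, -48/47).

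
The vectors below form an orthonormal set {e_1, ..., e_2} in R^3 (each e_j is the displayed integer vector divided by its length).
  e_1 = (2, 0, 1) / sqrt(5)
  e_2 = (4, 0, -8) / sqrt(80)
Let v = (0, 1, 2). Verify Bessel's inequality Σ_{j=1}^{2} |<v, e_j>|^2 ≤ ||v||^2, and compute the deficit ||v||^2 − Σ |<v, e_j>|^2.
Σ |<v, e_j>|^2 = 4; ||v||^2 = 5; deficit = 1

Write each e_j = u_j / sqrt(<u_j, u_j>) where u_j is the displayed integer vector. Then <v, e_j> = <v, u_j> / sqrt(<u_j, u_j>), so |<v, e_j>|^2 = <v, u_j>^2 / <u_j, u_j>.
Coefficients: <v, e_1> = 2/sqrt(5), <v, e_2> = -16/sqrt(80).
Square and sum: Σ |<v, e_j>|^2 = 4.
Compute ||v||^2 = v·v = 5.
Deficit = 5 − 4 = 1 ≥ 0, confirming Bessel's inequality. (The deficit equals ||v − Σ <v,e_j> e_j||^2, the squared distance from v to span{e_j}.)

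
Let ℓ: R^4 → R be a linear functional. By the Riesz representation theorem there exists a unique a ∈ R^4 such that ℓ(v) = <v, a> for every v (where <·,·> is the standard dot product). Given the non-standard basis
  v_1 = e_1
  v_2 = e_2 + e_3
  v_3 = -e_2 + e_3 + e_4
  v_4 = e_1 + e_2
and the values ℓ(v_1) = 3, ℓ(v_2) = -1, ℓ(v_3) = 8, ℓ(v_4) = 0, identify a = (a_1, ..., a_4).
a = (3, -3, 2, 3)

Write a = (a_1, ..., a_4) in the standard basis. For each basis vector v_i, ℓ(v_i) = <v_i, a> is a linear equation in the a_j's. Collect the n equations into a matrix system V a = ℓ, where row i of V is v_i (expressed in the standard basis). Since V is invertible (lower-triangular with 1s on the diagonal, up to permutation), solve by back-substitution:
  V =
[[1, 0, 0, 0],
 [0, 1, 1, 0],
 [0, -1, 1, 1],
 [1, 1, 0, 0]]
  V a = (3, -1, 8, 0)
Solving gives a = (3, -3, 2, 3).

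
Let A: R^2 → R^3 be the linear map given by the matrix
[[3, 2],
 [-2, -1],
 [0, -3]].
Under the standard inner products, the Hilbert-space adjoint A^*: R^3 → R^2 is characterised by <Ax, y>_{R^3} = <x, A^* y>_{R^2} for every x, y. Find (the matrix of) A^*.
A^* = A^T =
[[3, -2, 0],
 [2, -1, -3]]

For real matrices with standard dot products, the defining identity <Ax, y> = <x, A^* y> gives (Ax)^T y = x^T (A^*) y, i.e. x^T A^T y = x^T (A^*) y. Since this holds for all x, y, we must have A^* = A^T. Therefore
A^* =
[[3, -2, 0],
 [2, -1, -3]].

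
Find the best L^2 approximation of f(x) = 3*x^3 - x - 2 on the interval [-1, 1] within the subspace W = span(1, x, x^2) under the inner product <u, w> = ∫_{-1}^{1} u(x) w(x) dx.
g(x) = 4*x/5 - 2

The best approximation g ∈ W is the orthogonal projection of f onto W. Writing g = a_0 + a_1 x + a_2 x^2, the coefficients solve the normal equations G · a = b where
  G_{ij} = <φ_i, φ_j> and b_i = <f, φ_i>, with φ_0 = 1, φ_1 = x, φ_2 = x^2.
G =
  [2, 0, 2/3]
  [0, 2/3, 0]
  [2/3, 0, 2/5],
b = (-4, 8/15, -4/3).
Solving gives a_0 = -2, a_1 = 4/5, a_2 = 0, so
  g(x) = 4*x/5 - 2.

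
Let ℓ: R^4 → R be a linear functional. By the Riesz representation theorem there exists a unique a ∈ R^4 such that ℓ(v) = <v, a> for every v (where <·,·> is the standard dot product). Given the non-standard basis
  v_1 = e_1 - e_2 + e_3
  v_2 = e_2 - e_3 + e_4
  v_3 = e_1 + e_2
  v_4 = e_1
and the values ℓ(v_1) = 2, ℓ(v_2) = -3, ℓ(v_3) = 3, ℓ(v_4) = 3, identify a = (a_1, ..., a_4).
a = (3, 0, -1, -4)

Write a = (a_1, ..., a_4) in the standard basis. For each basis vector v_i, ℓ(v_i) = <v_i, a> is a linear equation in the a_j's. Collect the n equations into a matrix system V a = ℓ, where row i of V is v_i (expressed in the standard basis). Since V is invertible (lower-triangular with 1s on the diagonal, up to permutation), solve by back-substitution:
  V =
[[1, -1, 1, 0],
 [0, 1, -1, 1],
 [1, 1, 0, 0],
 [1, 0, 0, 0]]
  V a = (2, -3, 3, 3)
Solving gives a = (3, 0, -1, -4).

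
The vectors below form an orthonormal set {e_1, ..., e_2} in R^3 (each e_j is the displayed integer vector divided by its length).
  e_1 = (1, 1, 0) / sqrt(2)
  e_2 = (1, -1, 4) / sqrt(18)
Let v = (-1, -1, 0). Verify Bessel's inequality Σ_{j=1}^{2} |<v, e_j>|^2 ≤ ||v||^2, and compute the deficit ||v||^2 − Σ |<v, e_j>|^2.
Σ |<v, e_j>|^2 = 2; ||v||^2 = 2; deficit = 0

Write each e_j = u_j / sqrt(<u_j, u_j>) where u_j is the displayed integer vector. Then <v, e_j> = <v, u_j> / sqrt(<u_j, u_j>), so |<v, e_j>|^2 = <v, u_j>^2 / <u_j, u_j>.
Coefficients: <v, e_1> = -2/sqrt(2), <v, e_2> = 0/sqrt(18).
Square and sum: Σ |<v, e_j>|^2 = 2.
Compute ||v||^2 = v·v = 2.
Deficit = 2 − 2 = 0 ≥ 0, confirming Bessel's inequality. (The deficit equals ||v − Σ <v,e_j> e_j||^2, the squared distance from v to span{e_j}.)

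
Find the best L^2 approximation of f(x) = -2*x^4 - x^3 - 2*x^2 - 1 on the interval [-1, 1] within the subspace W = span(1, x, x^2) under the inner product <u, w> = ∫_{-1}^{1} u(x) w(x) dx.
g(x) = -26*x^2/7 - 3*x/5 - 29/35

The best approximation g ∈ W is the orthogonal projection of f onto W. Writing g = a_0 + a_1 x + a_2 x^2, the coefficients solve the normal equations G · a = b where
  G_{ij} = <φ_i, φ_j> and b_i = <f, φ_i>, with φ_0 = 1, φ_1 = x, φ_2 = x^2.
G =
  [2, 0, 2/3]
  [0, 2/3, 0]
  [2/3, 0, 2/5],
b = (-62/15, -2/5, -214/105).
Solving gives a_0 = -29/35, a_1 = -3/5, a_2 = -26/7, so
  g(x) = -26*x^2/7 - 3*x/5 - 29/35.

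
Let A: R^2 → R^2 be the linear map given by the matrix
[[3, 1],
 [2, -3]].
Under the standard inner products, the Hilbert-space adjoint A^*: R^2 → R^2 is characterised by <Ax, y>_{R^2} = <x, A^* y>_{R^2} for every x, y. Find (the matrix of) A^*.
A^* = A^T =
[[3, 2],
 [1, -3]]

For real matrices with standard dot products, the defining identity <Ax, y> = <x, A^* y> gives (Ax)^T y = x^T (A^*) y, i.e. x^T A^T y = x^T (A^*) y. Since this holds for all x, y, we must have A^* = A^T. Therefore
A^* =
[[3, 2],
 [1, -3]].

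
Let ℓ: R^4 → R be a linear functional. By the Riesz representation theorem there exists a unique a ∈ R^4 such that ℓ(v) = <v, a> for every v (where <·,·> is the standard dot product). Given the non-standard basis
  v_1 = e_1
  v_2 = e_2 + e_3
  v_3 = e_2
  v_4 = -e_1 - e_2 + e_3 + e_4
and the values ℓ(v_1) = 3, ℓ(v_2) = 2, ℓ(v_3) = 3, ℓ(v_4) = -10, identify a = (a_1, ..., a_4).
a = (3, 3, -1, -3)

Write a = (a_1, ..., a_4) in the standard basis. For each basis vector v_i, ℓ(v_i) = <v_i, a> is a linear equation in the a_j's. Collect the n equations into a matrix system V a = ℓ, where row i of V is v_i (expressed in the standard basis). Since V is invertible (lower-triangular with 1s on the diagonal, up to permutation), solve by back-substitution:
  V =
[[1, 0, 0, 0],
 [0, 1, 1, 0],
 [0, 1, 0, 0],
 [-1, -1, 1, 1]]
  V a = (3, 2, 3, -10)
Solving gives a = (3, 3, -1, -3).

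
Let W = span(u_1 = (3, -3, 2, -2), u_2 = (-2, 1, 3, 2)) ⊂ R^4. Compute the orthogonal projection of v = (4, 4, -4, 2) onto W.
proj_W(v) = (-108/419, 504/419, -1788/419, -192/419)

Set up U = [u_1 | ... | u_2] ∈ R^(4×2). The projector onto W = col(U) is P = U (U^T U)^(-1) U^T.
Compute U^T U =
  [26, -7]
  [-7, 18],
and U^T v = (-12, -12).
Solve U^T U · c = U^T v for the coefficients: c = (-300/419, -396/419). The projection is proj_W(v) = U c.
Check: (v - proj_W(v)) · u_1 = 0  (should be 0).
Check: (v - proj_W(v)) · u_2 = 0  (should be 0).
Result: proj_W(v) = (-108/419, 504/419, -1788/419, -192/419).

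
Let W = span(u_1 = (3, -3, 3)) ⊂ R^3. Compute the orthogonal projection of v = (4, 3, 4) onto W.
proj_W(v) = (5/3, -5/3, 5/3)

Set up U = [u_1 | ... | u_1] ∈ R^(3×1). The projector onto W = col(U) is P = U (U^T U)^(-1) U^T.
Compute U^T U =
  [27],
and U^T v = (15).
Solve U^T U · c = U^T v for the coefficients: c = (5/9). The projection is proj_W(v) = U c.
Check: (v - proj_W(v)) · u_1 = 0  (should be 0).
Result: proj_W(v) = (5/3, -5/3, 5/3).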